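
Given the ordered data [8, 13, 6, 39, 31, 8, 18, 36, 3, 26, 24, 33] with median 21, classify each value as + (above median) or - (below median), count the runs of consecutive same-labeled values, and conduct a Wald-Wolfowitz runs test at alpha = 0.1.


Step 1: Compute median = 21; label A = above, B = below.
Labels in order: BBBAABBABAAA  (n_A = 6, n_B = 6)
Step 2: Count runs R = 6.
Step 3: Under H0 (random ordering), E[R] = 2*n_A*n_B/(n_A+n_B) + 1 = 2*6*6/12 + 1 = 7.0000.
        Var[R] = 2*n_A*n_B*(2*n_A*n_B - n_A - n_B) / ((n_A+n_B)^2 * (n_A+n_B-1)) = 4320/1584 = 2.7273.
        SD[R] = 1.6514.
Step 4: Continuity-corrected z = (R + 0.5 - E[R]) / SD[R] = (6 + 0.5 - 7.0000) / 1.6514 = -0.3028.
Step 5: Two-sided p-value via normal approximation = 2*(1 - Phi(|z|)) = 0.762069.
Step 6: alpha = 0.1. fail to reject H0.

R = 6, z = -0.3028, p = 0.762069, fail to reject H0.


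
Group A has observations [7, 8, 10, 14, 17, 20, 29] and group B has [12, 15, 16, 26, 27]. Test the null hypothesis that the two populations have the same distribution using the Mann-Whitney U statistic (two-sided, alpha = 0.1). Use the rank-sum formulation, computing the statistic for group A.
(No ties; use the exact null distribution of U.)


Step 1: Combine and sort all 12 observations; assign midranks.
sorted (value, group): (7,X), (8,X), (10,X), (12,Y), (14,X), (15,Y), (16,Y), (17,X), (20,X), (26,Y), (27,Y), (29,X)
ranks: 7->1, 8->2, 10->3, 12->4, 14->5, 15->6, 16->7, 17->8, 20->9, 26->10, 27->11, 29->12
Step 2: Rank sum for X: R1 = 1 + 2 + 3 + 5 + 8 + 9 + 12 = 40.
Step 3: U_X = R1 - n1(n1+1)/2 = 40 - 7*8/2 = 40 - 28 = 12.
       U_Y = n1*n2 - U_X = 35 - 12 = 23.
Step 4: No ties, so the exact null distribution of U (based on enumerating the C(12,7) = 792 equally likely rank assignments) gives the two-sided p-value.
Step 5: p-value = 0.431818; compare to alpha = 0.1. fail to reject H0.

U_X = 12, p = 0.431818, fail to reject H0 at alpha = 0.1.


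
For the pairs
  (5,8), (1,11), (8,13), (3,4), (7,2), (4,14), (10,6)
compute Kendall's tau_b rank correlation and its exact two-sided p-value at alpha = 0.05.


Step 1: Enumerate the 21 unordered pairs (i,j) with i<j and classify each by sign(x_j-x_i) * sign(y_j-y_i).
  (1,2):dx=-4,dy=+3->D; (1,3):dx=+3,dy=+5->C; (1,4):dx=-2,dy=-4->C; (1,5):dx=+2,dy=-6->D
  (1,6):dx=-1,dy=+6->D; (1,7):dx=+5,dy=-2->D; (2,3):dx=+7,dy=+2->C; (2,4):dx=+2,dy=-7->D
  (2,5):dx=+6,dy=-9->D; (2,6):dx=+3,dy=+3->C; (2,7):dx=+9,dy=-5->D; (3,4):dx=-5,dy=-9->C
  (3,5):dx=-1,dy=-11->C; (3,6):dx=-4,dy=+1->D; (3,7):dx=+2,dy=-7->D; (4,5):dx=+4,dy=-2->D
  (4,6):dx=+1,dy=+10->C; (4,7):dx=+7,dy=+2->C; (5,6):dx=-3,dy=+12->D; (5,7):dx=+3,dy=+4->C
  (6,7):dx=+6,dy=-8->D
Step 2: C = 9, D = 12, total pairs = 21.
Step 3: tau = (C - D)/(n(n-1)/2) = (9 - 12)/21 = -0.142857.
Step 4: Exact two-sided p-value (enumerate n! = 5040 permutations of y under H0): p = 0.772619.
Step 5: alpha = 0.05. fail to reject H0.

tau_b = -0.1429 (C=9, D=12), p = 0.772619, fail to reject H0.


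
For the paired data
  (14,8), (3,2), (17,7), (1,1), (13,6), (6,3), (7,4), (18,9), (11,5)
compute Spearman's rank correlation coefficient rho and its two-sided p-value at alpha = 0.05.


Step 1: Rank x and y separately (midranks; no ties here).
rank(x): 14->7, 3->2, 17->8, 1->1, 13->6, 6->3, 7->4, 18->9, 11->5
rank(y): 8->8, 2->2, 7->7, 1->1, 6->6, 3->3, 4->4, 9->9, 5->5
Step 2: d_i = R_x(i) - R_y(i); compute d_i^2.
  (7-8)^2=1, (2-2)^2=0, (8-7)^2=1, (1-1)^2=0, (6-6)^2=0, (3-3)^2=0, (4-4)^2=0, (9-9)^2=0, (5-5)^2=0
sum(d^2) = 2.
Step 3: rho = 1 - 6*2 / (9*(9^2 - 1)) = 1 - 12/720 = 0.983333.
Step 4: Under H0, t = rho * sqrt((n-2)/(1-rho^2)) = 14.3096 ~ t(7).
Step 5: Two-sided p-value from the t-distribution with 7 df = 0.000002.
Step 6: alpha = 0.05. reject H0.

rho = 0.9833, p = 0.000002, reject H0 at alpha = 0.05.


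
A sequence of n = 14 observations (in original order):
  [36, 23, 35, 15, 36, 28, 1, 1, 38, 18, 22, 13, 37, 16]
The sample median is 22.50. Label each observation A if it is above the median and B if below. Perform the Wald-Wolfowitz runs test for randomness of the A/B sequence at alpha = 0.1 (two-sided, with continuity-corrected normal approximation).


Step 1: Compute median = 22.50; label A = above, B = below.
Labels in order: AAABAABBABBBAB  (n_A = 7, n_B = 7)
Step 2: Count runs R = 8.
Step 3: Under H0 (random ordering), E[R] = 2*n_A*n_B/(n_A+n_B) + 1 = 2*7*7/14 + 1 = 8.0000.
        Var[R] = 2*n_A*n_B*(2*n_A*n_B - n_A - n_B) / ((n_A+n_B)^2 * (n_A+n_B-1)) = 8232/2548 = 3.2308.
        SD[R] = 1.7974.
Step 4: R = E[R], so z = 0 with no continuity correction.
Step 5: Two-sided p-value via normal approximation = 2*(1 - Phi(|z|)) = 1.000000.
Step 6: alpha = 0.1. fail to reject H0.

R = 8, z = 0.0000, p = 1.000000, fail to reject H0.


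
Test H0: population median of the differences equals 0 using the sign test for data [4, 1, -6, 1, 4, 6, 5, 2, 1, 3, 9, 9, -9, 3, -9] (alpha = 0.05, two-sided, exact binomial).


Step 1: Discard zero differences. Original n = 15; n_eff = number of nonzero differences = 15.
Nonzero differences (with sign): +4, +1, -6, +1, +4, +6, +5, +2, +1, +3, +9, +9, -9, +3, -9
Step 2: Count signs: positive = 12, negative = 3.
Step 3: Under H0: P(positive) = 0.5, so the number of positives S ~ Bin(15, 0.5).
Step 4: Two-sided exact p-value = sum of Bin(15,0.5) probabilities at or below the observed probability = 0.035156.
Step 5: alpha = 0.05. reject H0.

n_eff = 15, pos = 12, neg = 3, p = 0.035156, reject H0.


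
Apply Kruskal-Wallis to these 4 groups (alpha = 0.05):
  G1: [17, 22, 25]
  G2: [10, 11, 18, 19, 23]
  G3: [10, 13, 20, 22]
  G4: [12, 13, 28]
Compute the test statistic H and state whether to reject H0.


Step 1: Combine all N = 15 observations and assign midranks.
sorted (value, group, rank): (10,G2,1.5), (10,G3,1.5), (11,G2,3), (12,G4,4), (13,G3,5.5), (13,G4,5.5), (17,G1,7), (18,G2,8), (19,G2,9), (20,G3,10), (22,G1,11.5), (22,G3,11.5), (23,G2,13), (25,G1,14), (28,G4,15)
Step 2: Sum ranks within each group.
R_1 = 32.5 (n_1 = 3)
R_2 = 34.5 (n_2 = 5)
R_3 = 28.5 (n_3 = 4)
R_4 = 24.5 (n_4 = 3)
Step 3: H = 12/(N(N+1)) * sum(R_i^2/n_i) - 3(N+1)
     = 12/(15*16) * (32.5^2/3 + 34.5^2/5 + 28.5^2/4 + 24.5^2/3) - 3*16
     = 0.050000 * 993.279 - 48
     = 1.663958.
Step 4: Ties present; correction factor C = 1 - 18/(15^3 - 15) = 0.994643. Corrected H = 1.663958 / 0.994643 = 1.672920.
Step 5: Under H0, H ~ chi^2(3); p-value = 0.642971.
Step 6: alpha = 0.05. fail to reject H0.

H = 1.6729, df = 3, p = 0.642971, fail to reject H0.


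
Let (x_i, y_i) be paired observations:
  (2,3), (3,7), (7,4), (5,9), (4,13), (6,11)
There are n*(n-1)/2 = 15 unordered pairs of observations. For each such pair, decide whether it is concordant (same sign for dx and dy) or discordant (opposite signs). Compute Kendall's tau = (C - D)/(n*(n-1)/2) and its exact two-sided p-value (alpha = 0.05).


Step 1: Enumerate the 15 unordered pairs (i,j) with i<j and classify each by sign(x_j-x_i) * sign(y_j-y_i).
  (1,2):dx=+1,dy=+4->C; (1,3):dx=+5,dy=+1->C; (1,4):dx=+3,dy=+6->C; (1,5):dx=+2,dy=+10->C
  (1,6):dx=+4,dy=+8->C; (2,3):dx=+4,dy=-3->D; (2,4):dx=+2,dy=+2->C; (2,5):dx=+1,dy=+6->C
  (2,6):dx=+3,dy=+4->C; (3,4):dx=-2,dy=+5->D; (3,5):dx=-3,dy=+9->D; (3,6):dx=-1,dy=+7->D
  (4,5):dx=-1,dy=+4->D; (4,6):dx=+1,dy=+2->C; (5,6):dx=+2,dy=-2->D
Step 2: C = 9, D = 6, total pairs = 15.
Step 3: tau = (C - D)/(n(n-1)/2) = (9 - 6)/15 = 0.200000.
Step 4: Exact two-sided p-value (enumerate n! = 720 permutations of y under H0): p = 0.719444.
Step 5: alpha = 0.05. fail to reject H0.

tau_b = 0.2000 (C=9, D=6), p = 0.719444, fail to reject H0.


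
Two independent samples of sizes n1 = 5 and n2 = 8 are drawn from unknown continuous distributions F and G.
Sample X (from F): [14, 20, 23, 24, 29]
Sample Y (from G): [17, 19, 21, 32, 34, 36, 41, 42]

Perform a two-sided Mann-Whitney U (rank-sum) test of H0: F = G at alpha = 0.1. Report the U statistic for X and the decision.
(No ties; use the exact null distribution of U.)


Step 1: Combine and sort all 13 observations; assign midranks.
sorted (value, group): (14,X), (17,Y), (19,Y), (20,X), (21,Y), (23,X), (24,X), (29,X), (32,Y), (34,Y), (36,Y), (41,Y), (42,Y)
ranks: 14->1, 17->2, 19->3, 20->4, 21->5, 23->6, 24->7, 29->8, 32->9, 34->10, 36->11, 41->12, 42->13
Step 2: Rank sum for X: R1 = 1 + 4 + 6 + 7 + 8 = 26.
Step 3: U_X = R1 - n1(n1+1)/2 = 26 - 5*6/2 = 26 - 15 = 11.
       U_Y = n1*n2 - U_X = 40 - 11 = 29.
Step 4: No ties, so the exact null distribution of U (based on enumerating the C(13,5) = 1287 equally likely rank assignments) gives the two-sided p-value.
Step 5: p-value = 0.222222; compare to alpha = 0.1. fail to reject H0.

U_X = 11, p = 0.222222, fail to reject H0 at alpha = 0.1.


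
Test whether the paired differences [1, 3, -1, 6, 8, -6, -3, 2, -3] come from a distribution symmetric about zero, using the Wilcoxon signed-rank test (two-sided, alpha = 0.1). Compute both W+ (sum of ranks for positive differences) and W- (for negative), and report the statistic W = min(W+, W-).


Step 1: Drop any zero differences (none here) and take |d_i|.
|d| = [1, 3, 1, 6, 8, 6, 3, 2, 3]
Step 2: Midrank |d_i| (ties get averaged ranks).
ranks: |1|->1.5, |3|->5, |1|->1.5, |6|->7.5, |8|->9, |6|->7.5, |3|->5, |2|->3, |3|->5
Step 3: Attach original signs; sum ranks with positive sign and with negative sign.
W+ = 1.5 + 5 + 7.5 + 9 + 3 = 26
W- = 1.5 + 7.5 + 5 + 5 = 19
(Check: W+ + W- = 45 should equal n(n+1)/2 = 45.)
Step 4: Test statistic W = min(W+, W-) = 19.
Step 5: Ties in |d|, so use the tie-corrected normal approximation.
        E[W] = n(n+1)/4 = 9*10/4 = 22.5.
        Tie groups: |d|=1 (t=2), |d|=3 (t=3), |d|=6 (t=2); sum(t^3 - t) = 36.
        Var[W] = n(n+1)(2n+1)/24 - sum(t^3-t)/48 = 1710/24 - 36/48 = 70.5.
        z = (W - E[W]) / sqrt(Var[W]) = (19 - 22.5) / 8.3964 = -0.4168.
        Two-sided p = 2*Phi(z) = 0.676793.
Step 6: alpha = 0.1. fail to reject H0.

W+ = 26, W- = 19, W = min = 19, p = 0.676793, fail to reject H0.


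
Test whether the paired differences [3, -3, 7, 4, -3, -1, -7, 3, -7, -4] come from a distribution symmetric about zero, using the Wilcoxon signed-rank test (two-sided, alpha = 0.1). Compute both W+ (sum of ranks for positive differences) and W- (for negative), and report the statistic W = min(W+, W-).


Step 1: Drop any zero differences (none here) and take |d_i|.
|d| = [3, 3, 7, 4, 3, 1, 7, 3, 7, 4]
Step 2: Midrank |d_i| (ties get averaged ranks).
ranks: |3|->3.5, |3|->3.5, |7|->9, |4|->6.5, |3|->3.5, |1|->1, |7|->9, |3|->3.5, |7|->9, |4|->6.5
Step 3: Attach original signs; sum ranks with positive sign and with negative sign.
W+ = 3.5 + 9 + 6.5 + 3.5 = 22.5
W- = 3.5 + 3.5 + 1 + 9 + 9 + 6.5 = 32.5
(Check: W+ + W- = 55 should equal n(n+1)/2 = 55.)
Step 4: Test statistic W = min(W+, W-) = 22.5.
Step 5: Ties in |d|, so use the tie-corrected normal approximation.
        E[W] = n(n+1)/4 = 10*11/4 = 27.5.
        Tie groups: |d|=3 (t=4), |d|=4 (t=2), |d|=7 (t=3); sum(t^3 - t) = 90.
        Var[W] = n(n+1)(2n+1)/24 - sum(t^3-t)/48 = 2310/24 - 90/48 = 94.375.
        z = (W - E[W]) / sqrt(Var[W]) = (22.5 - 27.5) / 9.7147 = -0.5147.
        Two-sided p = 2*Phi(z) = 0.606773.
Step 6: alpha = 0.1. fail to reject H0.

W+ = 22.5, W- = 32.5, W = min = 22.5, p = 0.606773, fail to reject H0.


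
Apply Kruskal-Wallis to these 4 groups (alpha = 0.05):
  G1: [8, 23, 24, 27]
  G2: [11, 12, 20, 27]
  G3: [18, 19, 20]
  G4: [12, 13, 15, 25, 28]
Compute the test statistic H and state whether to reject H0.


Step 1: Combine all N = 16 observations and assign midranks.
sorted (value, group, rank): (8,G1,1), (11,G2,2), (12,G2,3.5), (12,G4,3.5), (13,G4,5), (15,G4,6), (18,G3,7), (19,G3,8), (20,G2,9.5), (20,G3,9.5), (23,G1,11), (24,G1,12), (25,G4,13), (27,G1,14.5), (27,G2,14.5), (28,G4,16)
Step 2: Sum ranks within each group.
R_1 = 38.5 (n_1 = 4)
R_2 = 29.5 (n_2 = 4)
R_3 = 24.5 (n_3 = 3)
R_4 = 43.5 (n_4 = 5)
Step 3: H = 12/(N(N+1)) * sum(R_i^2/n_i) - 3(N+1)
     = 12/(16*17) * (38.5^2/4 + 29.5^2/4 + 24.5^2/3 + 43.5^2/5) - 3*17
     = 0.044118 * 1166.66 - 51
     = 0.470221.
Step 4: Ties present; correction factor C = 1 - 18/(16^3 - 16) = 0.995588. Corrected H = 0.470221 / 0.995588 = 0.472304.
Step 5: Under H0, H ~ chi^2(3); p-value = 0.924933.
Step 6: alpha = 0.05. fail to reject H0.

H = 0.4723, df = 3, p = 0.924933, fail to reject H0.


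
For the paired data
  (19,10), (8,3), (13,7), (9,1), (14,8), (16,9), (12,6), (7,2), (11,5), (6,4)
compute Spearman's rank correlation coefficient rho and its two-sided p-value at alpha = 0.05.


Step 1: Rank x and y separately (midranks; no ties here).
rank(x): 19->10, 8->3, 13->7, 9->4, 14->8, 16->9, 12->6, 7->2, 11->5, 6->1
rank(y): 10->10, 3->3, 7->7, 1->1, 8->8, 9->9, 6->6, 2->2, 5->5, 4->4
Step 2: d_i = R_x(i) - R_y(i); compute d_i^2.
  (10-10)^2=0, (3-3)^2=0, (7-7)^2=0, (4-1)^2=9, (8-8)^2=0, (9-9)^2=0, (6-6)^2=0, (2-2)^2=0, (5-5)^2=0, (1-4)^2=9
sum(d^2) = 18.
Step 3: rho = 1 - 6*18 / (10*(10^2 - 1)) = 1 - 108/990 = 0.890909.
Step 4: Under H0, t = rho * sqrt((n-2)/(1-rho^2)) = 5.5482 ~ t(8).
Step 5: Two-sided p-value from the t-distribution with 8 df = 0.000542.
Step 6: alpha = 0.05. reject H0.

rho = 0.8909, p = 0.000542, reject H0 at alpha = 0.05.


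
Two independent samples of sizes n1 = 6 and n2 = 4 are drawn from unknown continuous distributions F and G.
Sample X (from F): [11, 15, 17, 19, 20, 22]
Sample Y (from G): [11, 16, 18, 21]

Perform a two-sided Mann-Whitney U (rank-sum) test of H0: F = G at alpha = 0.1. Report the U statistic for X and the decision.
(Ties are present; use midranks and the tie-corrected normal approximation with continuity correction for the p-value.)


Step 1: Combine and sort all 10 observations; assign midranks.
sorted (value, group): (11,X), (11,Y), (15,X), (16,Y), (17,X), (18,Y), (19,X), (20,X), (21,Y), (22,X)
ranks: 11->1.5, 11->1.5, 15->3, 16->4, 17->5, 18->6, 19->7, 20->8, 21->9, 22->10
Step 2: Rank sum for X: R1 = 1.5 + 3 + 5 + 7 + 8 + 10 = 34.5.
Step 3: U_X = R1 - n1(n1+1)/2 = 34.5 - 6*7/2 = 34.5 - 21 = 13.5.
       U_Y = n1*n2 - U_X = 24 - 13.5 = 10.5.
Step 4: Ties are present, so use the tie-corrected normal approximation (with continuity correction) for the p-value.
Step 5: p-value = 0.830664; compare to alpha = 0.1. fail to reject H0.

U_X = 13.5, p = 0.830664, fail to reject H0 at alpha = 0.1.


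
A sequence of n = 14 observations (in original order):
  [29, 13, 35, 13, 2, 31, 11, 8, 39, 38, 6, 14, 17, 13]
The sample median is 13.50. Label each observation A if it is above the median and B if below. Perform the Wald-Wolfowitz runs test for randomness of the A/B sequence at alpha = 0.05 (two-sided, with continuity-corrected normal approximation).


Step 1: Compute median = 13.50; label A = above, B = below.
Labels in order: ABABBABBAABAAB  (n_A = 7, n_B = 7)
Step 2: Count runs R = 10.
Step 3: Under H0 (random ordering), E[R] = 2*n_A*n_B/(n_A+n_B) + 1 = 2*7*7/14 + 1 = 8.0000.
        Var[R] = 2*n_A*n_B*(2*n_A*n_B - n_A - n_B) / ((n_A+n_B)^2 * (n_A+n_B-1)) = 8232/2548 = 3.2308.
        SD[R] = 1.7974.
Step 4: Continuity-corrected z = (R - 0.5 - E[R]) / SD[R] = (10 - 0.5 - 8.0000) / 1.7974 = 0.8345.
Step 5: Two-sided p-value via normal approximation = 2*(1 - Phi(|z|)) = 0.403986.
Step 6: alpha = 0.05. fail to reject H0.

R = 10, z = 0.8345, p = 0.403986, fail to reject H0.


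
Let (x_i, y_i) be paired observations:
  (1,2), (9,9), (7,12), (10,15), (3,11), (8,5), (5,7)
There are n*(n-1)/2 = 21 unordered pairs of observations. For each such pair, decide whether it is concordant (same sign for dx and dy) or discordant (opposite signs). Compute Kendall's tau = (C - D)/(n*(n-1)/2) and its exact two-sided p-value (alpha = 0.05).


Step 1: Enumerate the 21 unordered pairs (i,j) with i<j and classify each by sign(x_j-x_i) * sign(y_j-y_i).
  (1,2):dx=+8,dy=+7->C; (1,3):dx=+6,dy=+10->C; (1,4):dx=+9,dy=+13->C; (1,5):dx=+2,dy=+9->C
  (1,6):dx=+7,dy=+3->C; (1,7):dx=+4,dy=+5->C; (2,3):dx=-2,dy=+3->D; (2,4):dx=+1,dy=+6->C
  (2,5):dx=-6,dy=+2->D; (2,6):dx=-1,dy=-4->C; (2,7):dx=-4,dy=-2->C; (3,4):dx=+3,dy=+3->C
  (3,5):dx=-4,dy=-1->C; (3,6):dx=+1,dy=-7->D; (3,7):dx=-2,dy=-5->C; (4,5):dx=-7,dy=-4->C
  (4,6):dx=-2,dy=-10->C; (4,7):dx=-5,dy=-8->C; (5,6):dx=+5,dy=-6->D; (5,7):dx=+2,dy=-4->D
  (6,7):dx=-3,dy=+2->D
Step 2: C = 15, D = 6, total pairs = 21.
Step 3: tau = (C - D)/(n(n-1)/2) = (15 - 6)/21 = 0.428571.
Step 4: Exact two-sided p-value (enumerate n! = 5040 permutations of y under H0): p = 0.238889.
Step 5: alpha = 0.05. fail to reject H0.

tau_b = 0.4286 (C=15, D=6), p = 0.238889, fail to reject H0.


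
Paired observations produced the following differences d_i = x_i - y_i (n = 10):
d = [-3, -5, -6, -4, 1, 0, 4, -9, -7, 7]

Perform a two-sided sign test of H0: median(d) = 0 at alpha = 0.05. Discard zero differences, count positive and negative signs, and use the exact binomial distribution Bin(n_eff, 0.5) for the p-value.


Step 1: Discard zero differences. Original n = 10; n_eff = number of nonzero differences = 9.
Nonzero differences (with sign): -3, -5, -6, -4, +1, +4, -9, -7, +7
Step 2: Count signs: positive = 3, negative = 6.
Step 3: Under H0: P(positive) = 0.5, so the number of positives S ~ Bin(9, 0.5).
Step 4: Two-sided exact p-value = sum of Bin(9,0.5) probabilities at or below the observed probability = 0.507812.
Step 5: alpha = 0.05. fail to reject H0.

n_eff = 9, pos = 3, neg = 6, p = 0.507812, fail to reject H0.


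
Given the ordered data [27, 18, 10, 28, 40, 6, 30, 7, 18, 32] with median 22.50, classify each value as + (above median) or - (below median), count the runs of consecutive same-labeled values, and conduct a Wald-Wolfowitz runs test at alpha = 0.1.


Step 1: Compute median = 22.50; label A = above, B = below.
Labels in order: ABBAABABBA  (n_A = 5, n_B = 5)
Step 2: Count runs R = 7.
Step 3: Under H0 (random ordering), E[R] = 2*n_A*n_B/(n_A+n_B) + 1 = 2*5*5/10 + 1 = 6.0000.
        Var[R] = 2*n_A*n_B*(2*n_A*n_B - n_A - n_B) / ((n_A+n_B)^2 * (n_A+n_B-1)) = 2000/900 = 2.2222.
        SD[R] = 1.4907.
Step 4: Continuity-corrected z = (R - 0.5 - E[R]) / SD[R] = (7 - 0.5 - 6.0000) / 1.4907 = 0.3354.
Step 5: Two-sided p-value via normal approximation = 2*(1 - Phi(|z|)) = 0.737316.
Step 6: alpha = 0.1. fail to reject H0.

R = 7, z = 0.3354, p = 0.737316, fail to reject H0.


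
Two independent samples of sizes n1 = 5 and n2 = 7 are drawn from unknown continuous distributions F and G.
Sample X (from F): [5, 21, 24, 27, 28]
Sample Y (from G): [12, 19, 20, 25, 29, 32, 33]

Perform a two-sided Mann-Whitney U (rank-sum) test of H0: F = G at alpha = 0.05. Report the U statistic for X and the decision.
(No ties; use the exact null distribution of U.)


Step 1: Combine and sort all 12 observations; assign midranks.
sorted (value, group): (5,X), (12,Y), (19,Y), (20,Y), (21,X), (24,X), (25,Y), (27,X), (28,X), (29,Y), (32,Y), (33,Y)
ranks: 5->1, 12->2, 19->3, 20->4, 21->5, 24->6, 25->7, 27->8, 28->9, 29->10, 32->11, 33->12
Step 2: Rank sum for X: R1 = 1 + 5 + 6 + 8 + 9 = 29.
Step 3: U_X = R1 - n1(n1+1)/2 = 29 - 5*6/2 = 29 - 15 = 14.
       U_Y = n1*n2 - U_X = 35 - 14 = 21.
Step 4: No ties, so the exact null distribution of U (based on enumerating the C(12,5) = 792 equally likely rank assignments) gives the two-sided p-value.
Step 5: p-value = 0.638889; compare to alpha = 0.05. fail to reject H0.

U_X = 14, p = 0.638889, fail to reject H0 at alpha = 0.05.


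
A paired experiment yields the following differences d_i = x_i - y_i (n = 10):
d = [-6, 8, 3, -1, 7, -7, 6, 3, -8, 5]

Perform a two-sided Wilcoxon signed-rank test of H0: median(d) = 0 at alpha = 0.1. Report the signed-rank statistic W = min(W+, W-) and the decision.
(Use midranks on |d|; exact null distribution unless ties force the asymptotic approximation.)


Step 1: Drop any zero differences (none here) and take |d_i|.
|d| = [6, 8, 3, 1, 7, 7, 6, 3, 8, 5]
Step 2: Midrank |d_i| (ties get averaged ranks).
ranks: |6|->5.5, |8|->9.5, |3|->2.5, |1|->1, |7|->7.5, |7|->7.5, |6|->5.5, |3|->2.5, |8|->9.5, |5|->4
Step 3: Attach original signs; sum ranks with positive sign and with negative sign.
W+ = 9.5 + 2.5 + 7.5 + 5.5 + 2.5 + 4 = 31.5
W- = 5.5 + 1 + 7.5 + 9.5 = 23.5
(Check: W+ + W- = 55 should equal n(n+1)/2 = 55.)
Step 4: Test statistic W = min(W+, W-) = 23.5.
Step 5: Ties in |d|, so use the tie-corrected normal approximation.
        E[W] = n(n+1)/4 = 10*11/4 = 27.5.
        Tie groups: |d|=3 (t=2), |d|=6 (t=2), |d|=7 (t=2), |d|=8 (t=2); sum(t^3 - t) = 24.
        Var[W] = n(n+1)(2n+1)/24 - sum(t^3-t)/48 = 2310/24 - 24/48 = 95.75.
        z = (W - E[W]) / sqrt(Var[W]) = (23.5 - 27.5) / 9.7852 = -0.4088.
        Two-sided p = 2*Phi(z) = 0.682700.
Step 6: alpha = 0.1. fail to reject H0.

W+ = 31.5, W- = 23.5, W = min = 23.5, p = 0.682700, fail to reject H0.


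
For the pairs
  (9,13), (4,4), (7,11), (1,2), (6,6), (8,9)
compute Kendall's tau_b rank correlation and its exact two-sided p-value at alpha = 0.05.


Step 1: Enumerate the 15 unordered pairs (i,j) with i<j and classify each by sign(x_j-x_i) * sign(y_j-y_i).
  (1,2):dx=-5,dy=-9->C; (1,3):dx=-2,dy=-2->C; (1,4):dx=-8,dy=-11->C; (1,5):dx=-3,dy=-7->C
  (1,6):dx=-1,dy=-4->C; (2,3):dx=+3,dy=+7->C; (2,4):dx=-3,dy=-2->C; (2,5):dx=+2,dy=+2->C
  (2,6):dx=+4,dy=+5->C; (3,4):dx=-6,dy=-9->C; (3,5):dx=-1,dy=-5->C; (3,6):dx=+1,dy=-2->D
  (4,5):dx=+5,dy=+4->C; (4,6):dx=+7,dy=+7->C; (5,6):dx=+2,dy=+3->C
Step 2: C = 14, D = 1, total pairs = 15.
Step 3: tau = (C - D)/(n(n-1)/2) = (14 - 1)/15 = 0.866667.
Step 4: Exact two-sided p-value (enumerate n! = 720 permutations of y under H0): p = 0.016667.
Step 5: alpha = 0.05. reject H0.

tau_b = 0.8667 (C=14, D=1), p = 0.016667, reject H0.


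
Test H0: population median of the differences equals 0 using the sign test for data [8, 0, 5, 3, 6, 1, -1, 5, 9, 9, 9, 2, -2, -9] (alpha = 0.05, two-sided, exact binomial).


Step 1: Discard zero differences. Original n = 14; n_eff = number of nonzero differences = 13.
Nonzero differences (with sign): +8, +5, +3, +6, +1, -1, +5, +9, +9, +9, +2, -2, -9
Step 2: Count signs: positive = 10, negative = 3.
Step 3: Under H0: P(positive) = 0.5, so the number of positives S ~ Bin(13, 0.5).
Step 4: Two-sided exact p-value = sum of Bin(13,0.5) probabilities at or below the observed probability = 0.092285.
Step 5: alpha = 0.05. fail to reject H0.

n_eff = 13, pos = 10, neg = 3, p = 0.092285, fail to reject H0.


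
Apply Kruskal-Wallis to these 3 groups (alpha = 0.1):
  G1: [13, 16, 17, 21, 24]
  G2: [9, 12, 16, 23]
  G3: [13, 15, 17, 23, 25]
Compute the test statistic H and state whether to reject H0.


Step 1: Combine all N = 14 observations and assign midranks.
sorted (value, group, rank): (9,G2,1), (12,G2,2), (13,G1,3.5), (13,G3,3.5), (15,G3,5), (16,G1,6.5), (16,G2,6.5), (17,G1,8.5), (17,G3,8.5), (21,G1,10), (23,G2,11.5), (23,G3,11.5), (24,G1,13), (25,G3,14)
Step 2: Sum ranks within each group.
R_1 = 41.5 (n_1 = 5)
R_2 = 21 (n_2 = 4)
R_3 = 42.5 (n_3 = 5)
Step 3: H = 12/(N(N+1)) * sum(R_i^2/n_i) - 3(N+1)
     = 12/(14*15) * (41.5^2/5 + 21^2/4 + 42.5^2/5) - 3*15
     = 0.057143 * 815.95 - 45
     = 1.625714.
Step 4: Ties present; correction factor C = 1 - 24/(14^3 - 14) = 0.991209. Corrected H = 1.625714 / 0.991209 = 1.640133.
Step 5: Under H0, H ~ chi^2(2); p-value = 0.440402.
Step 6: alpha = 0.1. fail to reject H0.

H = 1.6401, df = 2, p = 0.440402, fail to reject H0.


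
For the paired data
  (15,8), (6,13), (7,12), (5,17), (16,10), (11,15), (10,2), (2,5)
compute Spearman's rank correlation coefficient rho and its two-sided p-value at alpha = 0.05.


Step 1: Rank x and y separately (midranks; no ties here).
rank(x): 15->7, 6->3, 7->4, 5->2, 16->8, 11->6, 10->5, 2->1
rank(y): 8->3, 13->6, 12->5, 17->8, 10->4, 15->7, 2->1, 5->2
Step 2: d_i = R_x(i) - R_y(i); compute d_i^2.
  (7-3)^2=16, (3-6)^2=9, (4-5)^2=1, (2-8)^2=36, (8-4)^2=16, (6-7)^2=1, (5-1)^2=16, (1-2)^2=1
sum(d^2) = 96.
Step 3: rho = 1 - 6*96 / (8*(8^2 - 1)) = 1 - 576/504 = -0.142857.
Step 4: Under H0, t = rho * sqrt((n-2)/(1-rho^2)) = -0.3536 ~ t(6).
Step 5: Two-sided p-value from the t-distribution with 6 df = 0.735765.
Step 6: alpha = 0.05. fail to reject H0.

rho = -0.1429, p = 0.735765, fail to reject H0 at alpha = 0.05.


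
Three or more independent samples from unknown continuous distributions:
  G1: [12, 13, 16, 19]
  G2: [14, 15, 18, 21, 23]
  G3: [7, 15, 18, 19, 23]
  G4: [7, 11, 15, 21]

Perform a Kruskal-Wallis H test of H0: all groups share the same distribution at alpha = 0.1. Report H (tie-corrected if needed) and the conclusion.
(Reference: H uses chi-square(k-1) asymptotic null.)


Step 1: Combine all N = 18 observations and assign midranks.
sorted (value, group, rank): (7,G3,1.5), (7,G4,1.5), (11,G4,3), (12,G1,4), (13,G1,5), (14,G2,6), (15,G2,8), (15,G3,8), (15,G4,8), (16,G1,10), (18,G2,11.5), (18,G3,11.5), (19,G1,13.5), (19,G3,13.5), (21,G2,15.5), (21,G4,15.5), (23,G2,17.5), (23,G3,17.5)
Step 2: Sum ranks within each group.
R_1 = 32.5 (n_1 = 4)
R_2 = 58.5 (n_2 = 5)
R_3 = 52 (n_3 = 5)
R_4 = 28 (n_4 = 4)
Step 3: H = 12/(N(N+1)) * sum(R_i^2/n_i) - 3(N+1)
     = 12/(18*19) * (32.5^2/4 + 58.5^2/5 + 52^2/5 + 28^2/4) - 3*19
     = 0.035088 * 1685.31 - 57
     = 2.133772.
Step 4: Ties present; correction factor C = 1 - 54/(18^3 - 18) = 0.990712. Corrected H = 2.133772 / 0.990712 = 2.153776.
Step 5: Under H0, H ~ chi^2(3); p-value = 0.541110.
Step 6: alpha = 0.1. fail to reject H0.

H = 2.1538, df = 3, p = 0.541110, fail to reject H0.


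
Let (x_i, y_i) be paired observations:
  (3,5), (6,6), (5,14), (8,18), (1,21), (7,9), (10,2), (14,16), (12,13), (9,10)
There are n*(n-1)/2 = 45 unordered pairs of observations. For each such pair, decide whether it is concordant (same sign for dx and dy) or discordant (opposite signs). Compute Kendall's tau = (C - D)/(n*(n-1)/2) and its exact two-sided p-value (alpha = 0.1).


Step 1: Enumerate the 45 unordered pairs (i,j) with i<j and classify each by sign(x_j-x_i) * sign(y_j-y_i).
  (1,2):dx=+3,dy=+1->C; (1,3):dx=+2,dy=+9->C; (1,4):dx=+5,dy=+13->C; (1,5):dx=-2,dy=+16->D
  (1,6):dx=+4,dy=+4->C; (1,7):dx=+7,dy=-3->D; (1,8):dx=+11,dy=+11->C; (1,9):dx=+9,dy=+8->C
  (1,10):dx=+6,dy=+5->C; (2,3):dx=-1,dy=+8->D; (2,4):dx=+2,dy=+12->C; (2,5):dx=-5,dy=+15->D
  (2,6):dx=+1,dy=+3->C; (2,7):dx=+4,dy=-4->D; (2,8):dx=+8,dy=+10->C; (2,9):dx=+6,dy=+7->C
  (2,10):dx=+3,dy=+4->C; (3,4):dx=+3,dy=+4->C; (3,5):dx=-4,dy=+7->D; (3,6):dx=+2,dy=-5->D
  (3,7):dx=+5,dy=-12->D; (3,8):dx=+9,dy=+2->C; (3,9):dx=+7,dy=-1->D; (3,10):dx=+4,dy=-4->D
  (4,5):dx=-7,dy=+3->D; (4,6):dx=-1,dy=-9->C; (4,7):dx=+2,dy=-16->D; (4,8):dx=+6,dy=-2->D
  (4,9):dx=+4,dy=-5->D; (4,10):dx=+1,dy=-8->D; (5,6):dx=+6,dy=-12->D; (5,7):dx=+9,dy=-19->D
  (5,8):dx=+13,dy=-5->D; (5,9):dx=+11,dy=-8->D; (5,10):dx=+8,dy=-11->D; (6,7):dx=+3,dy=-7->D
  (6,8):dx=+7,dy=+7->C; (6,9):dx=+5,dy=+4->C; (6,10):dx=+2,dy=+1->C; (7,8):dx=+4,dy=+14->C
  (7,9):dx=+2,dy=+11->C; (7,10):dx=-1,dy=+8->D; (8,9):dx=-2,dy=-3->C; (8,10):dx=-5,dy=-6->C
  (9,10):dx=-3,dy=-3->C
Step 2: C = 23, D = 22, total pairs = 45.
Step 3: tau = (C - D)/(n(n-1)/2) = (23 - 22)/45 = 0.022222.
Step 4: Exact two-sided p-value (enumerate n! = 3628800 permutations of y under H0): p = 1.000000.
Step 5: alpha = 0.1. fail to reject H0.

tau_b = 0.0222 (C=23, D=22), p = 1.000000, fail to reject H0.


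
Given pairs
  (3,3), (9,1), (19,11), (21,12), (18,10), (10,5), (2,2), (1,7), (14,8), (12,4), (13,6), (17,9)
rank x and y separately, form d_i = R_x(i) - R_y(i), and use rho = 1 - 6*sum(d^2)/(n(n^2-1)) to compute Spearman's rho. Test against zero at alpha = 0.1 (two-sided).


Step 1: Rank x and y separately (midranks; no ties here).
rank(x): 3->3, 9->4, 19->11, 21->12, 18->10, 10->5, 2->2, 1->1, 14->8, 12->6, 13->7, 17->9
rank(y): 3->3, 1->1, 11->11, 12->12, 10->10, 5->5, 2->2, 7->7, 8->8, 4->4, 6->6, 9->9
Step 2: d_i = R_x(i) - R_y(i); compute d_i^2.
  (3-3)^2=0, (4-1)^2=9, (11-11)^2=0, (12-12)^2=0, (10-10)^2=0, (5-5)^2=0, (2-2)^2=0, (1-7)^2=36, (8-8)^2=0, (6-4)^2=4, (7-6)^2=1, (9-9)^2=0
sum(d^2) = 50.
Step 3: rho = 1 - 6*50 / (12*(12^2 - 1)) = 1 - 300/1716 = 0.825175.
Step 4: Under H0, t = rho * sqrt((n-2)/(1-rho^2)) = 4.6195 ~ t(10).
Step 5: Two-sided p-value from the t-distribution with 10 df = 0.000951.
Step 6: alpha = 0.1. reject H0.

rho = 0.8252, p = 0.000951, reject H0 at alpha = 0.1.


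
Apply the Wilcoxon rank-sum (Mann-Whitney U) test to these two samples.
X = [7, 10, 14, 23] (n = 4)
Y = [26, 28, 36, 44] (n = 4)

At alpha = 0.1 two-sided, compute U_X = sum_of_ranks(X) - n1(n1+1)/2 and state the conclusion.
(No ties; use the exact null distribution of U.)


Step 1: Combine and sort all 8 observations; assign midranks.
sorted (value, group): (7,X), (10,X), (14,X), (23,X), (26,Y), (28,Y), (36,Y), (44,Y)
ranks: 7->1, 10->2, 14->3, 23->4, 26->5, 28->6, 36->7, 44->8
Step 2: Rank sum for X: R1 = 1 + 2 + 3 + 4 = 10.
Step 3: U_X = R1 - n1(n1+1)/2 = 10 - 4*5/2 = 10 - 10 = 0.
       U_Y = n1*n2 - U_X = 16 - 0 = 16.
Step 4: No ties, so the exact null distribution of U (based on enumerating the C(8,4) = 70 equally likely rank assignments) gives the two-sided p-value.
Step 5: p-value = 0.028571; compare to alpha = 0.1. reject H0.

U_X = 0, p = 0.028571, reject H0 at alpha = 0.1.


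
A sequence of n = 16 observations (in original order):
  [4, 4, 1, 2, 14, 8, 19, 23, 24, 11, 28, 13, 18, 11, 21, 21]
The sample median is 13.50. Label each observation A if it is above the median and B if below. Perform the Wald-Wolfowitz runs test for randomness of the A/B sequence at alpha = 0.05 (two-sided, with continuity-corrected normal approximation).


Step 1: Compute median = 13.50; label A = above, B = below.
Labels in order: BBBBABAAABABABAA  (n_A = 8, n_B = 8)
Step 2: Count runs R = 10.
Step 3: Under H0 (random ordering), E[R] = 2*n_A*n_B/(n_A+n_B) + 1 = 2*8*8/16 + 1 = 9.0000.
        Var[R] = 2*n_A*n_B*(2*n_A*n_B - n_A - n_B) / ((n_A+n_B)^2 * (n_A+n_B-1)) = 14336/3840 = 3.7333.
        SD[R] = 1.9322.
Step 4: Continuity-corrected z = (R - 0.5 - E[R]) / SD[R] = (10 - 0.5 - 9.0000) / 1.9322 = 0.2588.
Step 5: Two-sided p-value via normal approximation = 2*(1 - Phi(|z|)) = 0.795809.
Step 6: alpha = 0.05. fail to reject H0.

R = 10, z = 0.2588, p = 0.795809, fail to reject H0.


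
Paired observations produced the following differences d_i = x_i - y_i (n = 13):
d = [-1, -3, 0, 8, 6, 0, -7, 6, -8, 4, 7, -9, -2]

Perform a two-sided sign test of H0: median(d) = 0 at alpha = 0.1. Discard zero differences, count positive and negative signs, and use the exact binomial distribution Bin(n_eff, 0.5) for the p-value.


Step 1: Discard zero differences. Original n = 13; n_eff = number of nonzero differences = 11.
Nonzero differences (with sign): -1, -3, +8, +6, -7, +6, -8, +4, +7, -9, -2
Step 2: Count signs: positive = 5, negative = 6.
Step 3: Under H0: P(positive) = 0.5, so the number of positives S ~ Bin(11, 0.5).
Step 4: Two-sided exact p-value = sum of Bin(11,0.5) probabilities at or below the observed probability = 1.000000.
Step 5: alpha = 0.1. fail to reject H0.

n_eff = 11, pos = 5, neg = 6, p = 1.000000, fail to reject H0.


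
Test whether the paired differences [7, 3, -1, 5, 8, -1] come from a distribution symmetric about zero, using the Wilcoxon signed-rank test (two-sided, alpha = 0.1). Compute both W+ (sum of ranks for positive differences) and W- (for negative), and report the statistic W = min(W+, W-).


Step 1: Drop any zero differences (none here) and take |d_i|.
|d| = [7, 3, 1, 5, 8, 1]
Step 2: Midrank |d_i| (ties get averaged ranks).
ranks: |7|->5, |3|->3, |1|->1.5, |5|->4, |8|->6, |1|->1.5
Step 3: Attach original signs; sum ranks with positive sign and with negative sign.
W+ = 5 + 3 + 4 + 6 = 18
W- = 1.5 + 1.5 = 3
(Check: W+ + W- = 21 should equal n(n+1)/2 = 21.)
Step 4: Test statistic W = min(W+, W-) = 3.
Step 5: Ties in |d|, so use the tie-corrected normal approximation.
        E[W] = n(n+1)/4 = 6*7/4 = 10.5.
        Tie groups: |d|=1 (t=2); sum(t^3 - t) = 6.
        Var[W] = n(n+1)(2n+1)/24 - sum(t^3-t)/48 = 546/24 - 6/48 = 22.625.
        z = (W - E[W]) / sqrt(Var[W]) = (3 - 10.5) / 4.7566 = -1.5768.
        Two-sided p = 2*Phi(z) = 0.114850.
Step 6: alpha = 0.1. fail to reject H0.

W+ = 18, W- = 3, W = min = 3, p = 0.114850, fail to reject H0.


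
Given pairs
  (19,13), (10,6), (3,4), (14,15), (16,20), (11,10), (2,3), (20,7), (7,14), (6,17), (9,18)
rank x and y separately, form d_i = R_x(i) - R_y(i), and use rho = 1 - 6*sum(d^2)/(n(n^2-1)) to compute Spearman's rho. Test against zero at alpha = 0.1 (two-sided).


Step 1: Rank x and y separately (midranks; no ties here).
rank(x): 19->10, 10->6, 3->2, 14->8, 16->9, 11->7, 2->1, 20->11, 7->4, 6->3, 9->5
rank(y): 13->6, 6->3, 4->2, 15->8, 20->11, 10->5, 3->1, 7->4, 14->7, 17->9, 18->10
Step 2: d_i = R_x(i) - R_y(i); compute d_i^2.
  (10-6)^2=16, (6-3)^2=9, (2-2)^2=0, (8-8)^2=0, (9-11)^2=4, (7-5)^2=4, (1-1)^2=0, (11-4)^2=49, (4-7)^2=9, (3-9)^2=36, (5-10)^2=25
sum(d^2) = 152.
Step 3: rho = 1 - 6*152 / (11*(11^2 - 1)) = 1 - 912/1320 = 0.309091.
Step 4: Under H0, t = rho * sqrt((n-2)/(1-rho^2)) = 0.9750 ~ t(9).
Step 5: Two-sided p-value from the t-distribution with 9 df = 0.355028.
Step 6: alpha = 0.1. fail to reject H0.

rho = 0.3091, p = 0.355028, fail to reject H0 at alpha = 0.1.


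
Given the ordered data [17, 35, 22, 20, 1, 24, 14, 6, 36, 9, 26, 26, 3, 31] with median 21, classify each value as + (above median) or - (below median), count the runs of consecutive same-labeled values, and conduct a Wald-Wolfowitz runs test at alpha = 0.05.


Step 1: Compute median = 21; label A = above, B = below.
Labels in order: BAABBABBABAABA  (n_A = 7, n_B = 7)
Step 2: Count runs R = 10.
Step 3: Under H0 (random ordering), E[R] = 2*n_A*n_B/(n_A+n_B) + 1 = 2*7*7/14 + 1 = 8.0000.
        Var[R] = 2*n_A*n_B*(2*n_A*n_B - n_A - n_B) / ((n_A+n_B)^2 * (n_A+n_B-1)) = 8232/2548 = 3.2308.
        SD[R] = 1.7974.
Step 4: Continuity-corrected z = (R - 0.5 - E[R]) / SD[R] = (10 - 0.5 - 8.0000) / 1.7974 = 0.8345.
Step 5: Two-sided p-value via normal approximation = 2*(1 - Phi(|z|)) = 0.403986.
Step 6: alpha = 0.05. fail to reject H0.

R = 10, z = 0.8345, p = 0.403986, fail to reject H0.


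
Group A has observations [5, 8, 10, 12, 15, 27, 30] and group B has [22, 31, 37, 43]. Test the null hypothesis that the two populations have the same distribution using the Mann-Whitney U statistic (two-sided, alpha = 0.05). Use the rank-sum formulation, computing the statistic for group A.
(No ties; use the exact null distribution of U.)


Step 1: Combine and sort all 11 observations; assign midranks.
sorted (value, group): (5,X), (8,X), (10,X), (12,X), (15,X), (22,Y), (27,X), (30,X), (31,Y), (37,Y), (43,Y)
ranks: 5->1, 8->2, 10->3, 12->4, 15->5, 22->6, 27->7, 30->8, 31->9, 37->10, 43->11
Step 2: Rank sum for X: R1 = 1 + 2 + 3 + 4 + 5 + 7 + 8 = 30.
Step 3: U_X = R1 - n1(n1+1)/2 = 30 - 7*8/2 = 30 - 28 = 2.
       U_Y = n1*n2 - U_X = 28 - 2 = 26.
Step 4: No ties, so the exact null distribution of U (based on enumerating the C(11,7) = 330 equally likely rank assignments) gives the two-sided p-value.
Step 5: p-value = 0.024242; compare to alpha = 0.05. reject H0.

U_X = 2, p = 0.024242, reject H0 at alpha = 0.05.


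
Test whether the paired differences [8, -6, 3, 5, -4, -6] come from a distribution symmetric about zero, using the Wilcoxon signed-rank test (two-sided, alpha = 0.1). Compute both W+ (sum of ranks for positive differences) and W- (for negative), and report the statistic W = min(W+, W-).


Step 1: Drop any zero differences (none here) and take |d_i|.
|d| = [8, 6, 3, 5, 4, 6]
Step 2: Midrank |d_i| (ties get averaged ranks).
ranks: |8|->6, |6|->4.5, |3|->1, |5|->3, |4|->2, |6|->4.5
Step 3: Attach original signs; sum ranks with positive sign and with negative sign.
W+ = 6 + 1 + 3 = 10
W- = 4.5 + 2 + 4.5 = 11
(Check: W+ + W- = 21 should equal n(n+1)/2 = 21.)
Step 4: Test statistic W = min(W+, W-) = 10.
Step 5: Ties in |d|, so use the tie-corrected normal approximation.
        E[W] = n(n+1)/4 = 6*7/4 = 10.5.
        Tie groups: |d|=6 (t=2); sum(t^3 - t) = 6.
        Var[W] = n(n+1)(2n+1)/24 - sum(t^3-t)/48 = 546/24 - 6/48 = 22.625.
        z = (W - E[W]) / sqrt(Var[W]) = (10 - 10.5) / 4.7566 = -0.1051.
        Two-sided p = 2*Phi(z) = 0.916282.
Step 6: alpha = 0.1. fail to reject H0.

W+ = 10, W- = 11, W = min = 10, p = 0.916282, fail to reject H0.


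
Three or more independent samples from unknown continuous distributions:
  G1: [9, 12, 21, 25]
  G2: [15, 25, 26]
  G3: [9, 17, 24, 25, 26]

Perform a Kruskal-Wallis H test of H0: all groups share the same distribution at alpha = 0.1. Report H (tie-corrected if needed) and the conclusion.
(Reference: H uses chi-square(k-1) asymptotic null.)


Step 1: Combine all N = 12 observations and assign midranks.
sorted (value, group, rank): (9,G1,1.5), (9,G3,1.5), (12,G1,3), (15,G2,4), (17,G3,5), (21,G1,6), (24,G3,7), (25,G1,9), (25,G2,9), (25,G3,9), (26,G2,11.5), (26,G3,11.5)
Step 2: Sum ranks within each group.
R_1 = 19.5 (n_1 = 4)
R_2 = 24.5 (n_2 = 3)
R_3 = 34 (n_3 = 5)
Step 3: H = 12/(N(N+1)) * sum(R_i^2/n_i) - 3(N+1)
     = 12/(12*13) * (19.5^2/4 + 24.5^2/3 + 34^2/5) - 3*13
     = 0.076923 * 526.346 - 39
     = 1.488141.
Step 4: Ties present; correction factor C = 1 - 36/(12^3 - 12) = 0.979021. Corrected H = 1.488141 / 0.979021 = 1.520030.
Step 5: Under H0, H ~ chi^2(2); p-value = 0.467659.
Step 6: alpha = 0.1. fail to reject H0.

H = 1.5200, df = 2, p = 0.467659, fail to reject H0.


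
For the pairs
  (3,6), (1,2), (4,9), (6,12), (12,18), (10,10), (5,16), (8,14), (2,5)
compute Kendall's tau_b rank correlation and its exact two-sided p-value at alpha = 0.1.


Step 1: Enumerate the 36 unordered pairs (i,j) with i<j and classify each by sign(x_j-x_i) * sign(y_j-y_i).
  (1,2):dx=-2,dy=-4->C; (1,3):dx=+1,dy=+3->C; (1,4):dx=+3,dy=+6->C; (1,5):dx=+9,dy=+12->C
  (1,6):dx=+7,dy=+4->C; (1,7):dx=+2,dy=+10->C; (1,8):dx=+5,dy=+8->C; (1,9):dx=-1,dy=-1->C
  (2,3):dx=+3,dy=+7->C; (2,4):dx=+5,dy=+10->C; (2,5):dx=+11,dy=+16->C; (2,6):dx=+9,dy=+8->C
  (2,7):dx=+4,dy=+14->C; (2,8):dx=+7,dy=+12->C; (2,9):dx=+1,dy=+3->C; (3,4):dx=+2,dy=+3->C
  (3,5):dx=+8,dy=+9->C; (3,6):dx=+6,dy=+1->C; (3,7):dx=+1,dy=+7->C; (3,8):dx=+4,dy=+5->C
  (3,9):dx=-2,dy=-4->C; (4,5):dx=+6,dy=+6->C; (4,6):dx=+4,dy=-2->D; (4,7):dx=-1,dy=+4->D
  (4,8):dx=+2,dy=+2->C; (4,9):dx=-4,dy=-7->C; (5,6):dx=-2,dy=-8->C; (5,7):dx=-7,dy=-2->C
  (5,8):dx=-4,dy=-4->C; (5,9):dx=-10,dy=-13->C; (6,7):dx=-5,dy=+6->D; (6,8):dx=-2,dy=+4->D
  (6,9):dx=-8,dy=-5->C; (7,8):dx=+3,dy=-2->D; (7,9):dx=-3,dy=-11->C; (8,9):dx=-6,dy=-9->C
Step 2: C = 31, D = 5, total pairs = 36.
Step 3: tau = (C - D)/(n(n-1)/2) = (31 - 5)/36 = 0.722222.
Step 4: Exact two-sided p-value (enumerate n! = 362880 permutations of y under H0): p = 0.005886.
Step 5: alpha = 0.1. reject H0.

tau_b = 0.7222 (C=31, D=5), p = 0.005886, reject H0.


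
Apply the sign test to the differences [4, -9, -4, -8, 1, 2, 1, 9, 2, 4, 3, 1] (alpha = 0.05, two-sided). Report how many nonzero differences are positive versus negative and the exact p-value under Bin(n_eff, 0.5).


Step 1: Discard zero differences. Original n = 12; n_eff = number of nonzero differences = 12.
Nonzero differences (with sign): +4, -9, -4, -8, +1, +2, +1, +9, +2, +4, +3, +1
Step 2: Count signs: positive = 9, negative = 3.
Step 3: Under H0: P(positive) = 0.5, so the number of positives S ~ Bin(12, 0.5).
Step 4: Two-sided exact p-value = sum of Bin(12,0.5) probabilities at or below the observed probability = 0.145996.
Step 5: alpha = 0.05. fail to reject H0.

n_eff = 12, pos = 9, neg = 3, p = 0.145996, fail to reject H0.


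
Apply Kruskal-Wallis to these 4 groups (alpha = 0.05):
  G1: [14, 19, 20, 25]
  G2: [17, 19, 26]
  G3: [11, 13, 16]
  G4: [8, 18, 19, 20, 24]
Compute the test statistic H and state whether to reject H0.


Step 1: Combine all N = 15 observations and assign midranks.
sorted (value, group, rank): (8,G4,1), (11,G3,2), (13,G3,3), (14,G1,4), (16,G3,5), (17,G2,6), (18,G4,7), (19,G1,9), (19,G2,9), (19,G4,9), (20,G1,11.5), (20,G4,11.5), (24,G4,13), (25,G1,14), (26,G2,15)
Step 2: Sum ranks within each group.
R_1 = 38.5 (n_1 = 4)
R_2 = 30 (n_2 = 3)
R_3 = 10 (n_3 = 3)
R_4 = 41.5 (n_4 = 5)
Step 3: H = 12/(N(N+1)) * sum(R_i^2/n_i) - 3(N+1)
     = 12/(15*16) * (38.5^2/4 + 30^2/3 + 10^2/3 + 41.5^2/5) - 3*16
     = 0.050000 * 1048.35 - 48
     = 4.417292.
Step 4: Ties present; correction factor C = 1 - 30/(15^3 - 15) = 0.991071. Corrected H = 4.417292 / 0.991071 = 4.457087.
Step 5: Under H0, H ~ chi^2(3); p-value = 0.216150.
Step 6: alpha = 0.05. fail to reject H0.

H = 4.4571, df = 3, p = 0.216150, fail to reject H0.
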